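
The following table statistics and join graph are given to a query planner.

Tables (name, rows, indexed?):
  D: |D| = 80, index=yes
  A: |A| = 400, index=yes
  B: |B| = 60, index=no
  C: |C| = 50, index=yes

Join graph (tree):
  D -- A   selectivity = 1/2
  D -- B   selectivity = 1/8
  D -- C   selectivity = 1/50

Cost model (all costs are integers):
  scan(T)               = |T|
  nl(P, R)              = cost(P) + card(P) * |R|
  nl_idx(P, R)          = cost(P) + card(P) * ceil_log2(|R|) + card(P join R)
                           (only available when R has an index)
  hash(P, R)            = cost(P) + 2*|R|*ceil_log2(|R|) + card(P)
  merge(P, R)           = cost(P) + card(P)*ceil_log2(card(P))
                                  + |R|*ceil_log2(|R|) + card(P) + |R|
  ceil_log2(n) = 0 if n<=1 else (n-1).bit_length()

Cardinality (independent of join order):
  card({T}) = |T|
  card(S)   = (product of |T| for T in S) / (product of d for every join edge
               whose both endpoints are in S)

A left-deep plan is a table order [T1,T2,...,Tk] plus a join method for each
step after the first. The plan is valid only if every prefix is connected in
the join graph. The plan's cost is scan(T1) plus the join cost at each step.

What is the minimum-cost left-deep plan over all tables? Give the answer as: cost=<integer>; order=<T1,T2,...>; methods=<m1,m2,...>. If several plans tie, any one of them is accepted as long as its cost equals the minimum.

cost=9080; order=C,D,B,A; methods=nl_idx,hash,hash

Selinger DP (subsets sized 1..n):
  {D}: scan cost=80, card=80
  {A}: scan cost=400, card=400
  {B}: scan cost=60, card=60
  {C}: scan cost=50, card=50
  {AD}: card=16000; try (D,hash)→1920, (A,merge)→4720, (D,merge)→5040, (A,hash)→7360, (A,nl_idx)→16800, (D,nl_idx)→19200 …(+2); best=1920 via (D,hash)
  {BD}: card=600; try (B,hash)→880, (D,nl_idx)→1080, (D,merge)→1120, (B,merge)→1140, (D,hash)→1240, (D,nl)→4860 …(+1); best=880 via (B,hash)
  {CD}: card=80; try (D,nl_idx)→480, (C,nl_idx)→640, (C,hash)→760, (D,merge)→1040, (C,merge)→1070, (D,hash)→1220 …(+2); best=480 via (D,nl_idx)
  {ABD}: card=120000; try (A,hash)→8680, (A,merge)→11480, (B,hash)→18640, (A,nl_idx)→126280, (A,nl)→240880, (B,merge)→242340 …(+1); best=8680 via (A,hash)
  {ACD}: card=16000; try (A,merge)→5120, (A,hash)→7760, (A,nl_idx)→17200, (C,hash)→18520, (A,nl)→32480, (C,nl_idx)→113920 …(+2); best=5120 via (A,merge)
  {BCD}: card=600; try (B,hash)→1280, (B,merge)→1540, (C,hash)→2080, (C,nl_idx)→5080, (B,nl)→5280, (C,merge)→7830 …(+1); best=1280 via (B,hash)
  {ABCD}: card=120000; try (A,hash)→9080, (A,merge)→11880, (B,hash)→21840, (A,nl_idx)→126680, (C,hash)→129280, (A,nl)→241280 …(+5); best=9080 via (A,hash)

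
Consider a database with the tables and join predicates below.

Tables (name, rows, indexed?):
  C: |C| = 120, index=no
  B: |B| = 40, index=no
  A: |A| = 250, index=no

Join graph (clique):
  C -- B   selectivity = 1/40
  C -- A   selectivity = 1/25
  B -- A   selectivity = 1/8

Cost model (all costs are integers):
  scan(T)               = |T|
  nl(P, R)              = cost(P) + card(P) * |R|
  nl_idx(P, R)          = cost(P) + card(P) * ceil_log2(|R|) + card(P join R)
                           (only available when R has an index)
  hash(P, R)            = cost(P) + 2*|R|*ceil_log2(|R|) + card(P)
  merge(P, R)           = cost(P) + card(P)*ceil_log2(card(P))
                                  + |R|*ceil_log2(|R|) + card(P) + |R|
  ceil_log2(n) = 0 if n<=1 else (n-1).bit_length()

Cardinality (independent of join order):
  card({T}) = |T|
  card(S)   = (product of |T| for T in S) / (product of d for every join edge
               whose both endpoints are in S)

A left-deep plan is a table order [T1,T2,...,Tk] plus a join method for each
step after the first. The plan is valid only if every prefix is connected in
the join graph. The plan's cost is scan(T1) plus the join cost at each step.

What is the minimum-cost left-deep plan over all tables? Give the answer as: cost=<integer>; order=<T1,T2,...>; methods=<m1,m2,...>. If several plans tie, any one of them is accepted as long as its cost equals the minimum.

cost=3860; order=A,C,B; methods=hash,hash

Selinger DP (subsets sized 1..n):
  {C}: scan cost=120, card=120
  {B}: scan cost=40, card=40
  {A}: scan cost=250, card=250
  {BC}: card=120; try (B,hash)→720, (C,merge)→1280, (B,merge)→1360, (C,hash)→1760, (C,nl)→4840, (B,nl)→4920; best=720 via (B,hash)
  {AC}: card=1200; try (C,hash)→2180, (A,merge)→3330, (C,merge)→3460, (A,hash)→4240, (A,nl)→30120, (C,nl)→30250; best=2180 via (C,hash)
  {AB}: card=1250; try (B,hash)→980, (A,merge)→2570, (B,merge)→2780, (A,hash)→4080, (A,nl)→10040, (B,nl)→10250; best=980 via (B,hash)
  {ABC}: card=150; try (B,hash)→3860, (C,hash)→3910, (A,merge)→3930, (A,hash)→4840, (B,merge)→16860, (C,merge)→16940 …(+3); best=3860 via (B,hash)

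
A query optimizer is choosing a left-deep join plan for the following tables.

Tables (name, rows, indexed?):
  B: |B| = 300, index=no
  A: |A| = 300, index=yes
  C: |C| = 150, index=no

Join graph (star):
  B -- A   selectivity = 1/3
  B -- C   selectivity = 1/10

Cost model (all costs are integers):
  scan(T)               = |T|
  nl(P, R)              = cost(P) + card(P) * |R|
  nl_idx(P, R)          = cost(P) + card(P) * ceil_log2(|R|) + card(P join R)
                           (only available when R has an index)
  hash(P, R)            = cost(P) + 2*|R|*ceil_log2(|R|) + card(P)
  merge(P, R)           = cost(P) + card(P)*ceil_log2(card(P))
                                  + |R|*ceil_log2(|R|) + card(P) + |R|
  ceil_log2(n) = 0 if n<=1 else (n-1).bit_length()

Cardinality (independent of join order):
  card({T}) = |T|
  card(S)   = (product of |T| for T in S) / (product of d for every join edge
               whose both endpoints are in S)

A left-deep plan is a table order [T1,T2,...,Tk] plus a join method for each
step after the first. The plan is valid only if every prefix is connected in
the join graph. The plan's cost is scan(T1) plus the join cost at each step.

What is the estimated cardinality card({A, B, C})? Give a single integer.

450000

Tables in S: A(300), B(300), C(150)
Edges inside S: B-A(d=3), B-C(d=10)
numerator = 300 * 300 * 150 = 13500000
denominator = 3 * 10 = 30
card(S) = 13500000 / 30 = 450000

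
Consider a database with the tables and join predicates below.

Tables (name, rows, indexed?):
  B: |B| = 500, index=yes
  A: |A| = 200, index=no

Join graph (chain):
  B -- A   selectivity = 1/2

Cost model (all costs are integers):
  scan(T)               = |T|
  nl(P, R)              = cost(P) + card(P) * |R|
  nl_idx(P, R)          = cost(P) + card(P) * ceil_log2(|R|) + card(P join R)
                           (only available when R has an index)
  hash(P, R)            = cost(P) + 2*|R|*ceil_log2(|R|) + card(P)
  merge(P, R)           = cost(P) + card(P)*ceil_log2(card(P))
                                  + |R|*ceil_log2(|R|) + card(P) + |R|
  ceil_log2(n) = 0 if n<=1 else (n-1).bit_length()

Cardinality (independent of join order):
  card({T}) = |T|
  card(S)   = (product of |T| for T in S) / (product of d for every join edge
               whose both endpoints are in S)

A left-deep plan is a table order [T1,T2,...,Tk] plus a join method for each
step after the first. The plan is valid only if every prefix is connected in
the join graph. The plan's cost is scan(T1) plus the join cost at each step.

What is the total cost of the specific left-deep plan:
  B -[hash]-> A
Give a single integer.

4200

step 1: scan B: cost=500, card=500
step 2: join A via hash
    card(P join A) = 500*200/(2) = 50000
    cost = 500 + 2*200*8 + 500 = 4200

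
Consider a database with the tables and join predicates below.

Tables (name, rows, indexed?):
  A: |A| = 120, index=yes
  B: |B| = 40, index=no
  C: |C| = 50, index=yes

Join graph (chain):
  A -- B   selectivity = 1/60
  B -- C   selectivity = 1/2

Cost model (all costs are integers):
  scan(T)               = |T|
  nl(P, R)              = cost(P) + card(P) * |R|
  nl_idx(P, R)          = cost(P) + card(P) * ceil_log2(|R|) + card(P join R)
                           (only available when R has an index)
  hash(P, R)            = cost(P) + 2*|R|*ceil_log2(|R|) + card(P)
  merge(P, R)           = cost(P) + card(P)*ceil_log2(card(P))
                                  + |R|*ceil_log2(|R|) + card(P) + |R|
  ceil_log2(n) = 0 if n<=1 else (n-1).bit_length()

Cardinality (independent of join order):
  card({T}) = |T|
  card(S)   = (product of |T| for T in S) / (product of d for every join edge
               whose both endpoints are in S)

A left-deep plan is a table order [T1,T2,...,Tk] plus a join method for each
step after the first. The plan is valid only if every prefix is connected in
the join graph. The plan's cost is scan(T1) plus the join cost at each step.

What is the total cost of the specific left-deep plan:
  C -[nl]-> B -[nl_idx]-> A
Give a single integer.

step 1: scan C: cost=50, card=50
step 2: join B via nl
    card(P join B) = 50*40/(2) = 1000
    cost = 50 + 50*40 = 2050
step 3: join A via nl_idx
    card(P join A) = 1000*120/(60) = 2000
    cost = 2050 + 1000*7 + 2000 = 11050

11050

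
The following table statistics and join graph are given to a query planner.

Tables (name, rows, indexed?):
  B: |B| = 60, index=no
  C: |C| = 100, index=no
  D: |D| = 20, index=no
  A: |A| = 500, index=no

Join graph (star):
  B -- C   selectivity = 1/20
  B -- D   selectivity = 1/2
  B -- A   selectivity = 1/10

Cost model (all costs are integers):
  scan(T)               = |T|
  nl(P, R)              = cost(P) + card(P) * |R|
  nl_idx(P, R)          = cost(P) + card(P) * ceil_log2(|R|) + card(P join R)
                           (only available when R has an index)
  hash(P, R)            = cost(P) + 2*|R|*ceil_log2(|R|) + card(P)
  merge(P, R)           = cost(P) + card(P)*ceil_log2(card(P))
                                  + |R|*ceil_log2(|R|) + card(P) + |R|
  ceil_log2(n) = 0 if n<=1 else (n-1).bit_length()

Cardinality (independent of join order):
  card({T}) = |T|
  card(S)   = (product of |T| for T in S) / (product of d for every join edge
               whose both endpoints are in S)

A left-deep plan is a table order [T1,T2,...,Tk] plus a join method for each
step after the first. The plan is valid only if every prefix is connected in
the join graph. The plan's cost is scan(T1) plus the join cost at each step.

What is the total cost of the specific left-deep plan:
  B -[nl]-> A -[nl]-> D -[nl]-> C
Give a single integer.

3090060

step 1: scan B: cost=60, card=60
step 2: join A via nl
    card(P join A) = 60*500/(10) = 3000
    cost = 60 + 60*500 = 30060
step 3: join D via nl
    card(P join D) = 3000*20/(2) = 30000
    cost = 30060 + 3000*20 = 90060
step 4: join C via nl
    card(P join C) = 30000*100/(20) = 150000
    cost = 90060 + 30000*100 = 3090060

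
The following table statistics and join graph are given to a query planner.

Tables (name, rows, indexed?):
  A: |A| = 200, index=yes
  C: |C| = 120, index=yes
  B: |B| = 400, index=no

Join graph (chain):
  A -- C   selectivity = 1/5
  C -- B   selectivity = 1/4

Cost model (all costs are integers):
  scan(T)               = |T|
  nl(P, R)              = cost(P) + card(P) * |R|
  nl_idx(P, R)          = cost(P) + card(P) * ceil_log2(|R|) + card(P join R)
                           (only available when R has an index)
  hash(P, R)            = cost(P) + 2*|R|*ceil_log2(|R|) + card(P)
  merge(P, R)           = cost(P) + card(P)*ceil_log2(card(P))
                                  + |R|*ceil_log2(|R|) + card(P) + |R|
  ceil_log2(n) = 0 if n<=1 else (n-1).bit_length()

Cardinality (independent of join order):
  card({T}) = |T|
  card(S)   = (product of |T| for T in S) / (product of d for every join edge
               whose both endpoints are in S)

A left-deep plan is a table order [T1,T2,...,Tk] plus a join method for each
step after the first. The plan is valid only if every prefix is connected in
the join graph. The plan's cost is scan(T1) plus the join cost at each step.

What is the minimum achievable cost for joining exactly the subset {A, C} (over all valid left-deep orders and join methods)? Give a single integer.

2080

Selinger DP over subsets of {A,C}:
  {A}: scan cost=200, card=200
  {C}: scan cost=120, card=120
  {AC}: card=4800; try (C,hash)→2080, (A,merge)→2880, (C,merge)→2960, (A,hash)→3440, (A,nl_idx)→5880, (C,nl_idx)→6400 …(+2); best=2080 via (C,hash)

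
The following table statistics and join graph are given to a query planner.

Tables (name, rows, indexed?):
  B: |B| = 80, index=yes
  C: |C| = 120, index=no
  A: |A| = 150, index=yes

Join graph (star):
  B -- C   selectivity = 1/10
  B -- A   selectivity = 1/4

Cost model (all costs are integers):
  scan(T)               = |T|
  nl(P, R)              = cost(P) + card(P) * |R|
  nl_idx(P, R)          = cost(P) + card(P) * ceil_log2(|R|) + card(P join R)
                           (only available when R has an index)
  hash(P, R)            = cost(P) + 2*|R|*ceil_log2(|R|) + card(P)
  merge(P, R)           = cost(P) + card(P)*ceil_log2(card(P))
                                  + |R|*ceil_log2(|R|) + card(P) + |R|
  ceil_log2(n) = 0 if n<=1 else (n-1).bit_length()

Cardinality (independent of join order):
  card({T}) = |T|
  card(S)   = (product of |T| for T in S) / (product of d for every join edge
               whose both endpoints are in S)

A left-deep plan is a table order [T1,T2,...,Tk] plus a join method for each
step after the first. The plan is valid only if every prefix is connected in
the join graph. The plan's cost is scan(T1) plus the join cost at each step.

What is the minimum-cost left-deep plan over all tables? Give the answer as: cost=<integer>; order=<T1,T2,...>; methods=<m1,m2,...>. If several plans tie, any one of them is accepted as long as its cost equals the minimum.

Selinger DP (subsets sized 1..n):
  {B}: scan cost=80, card=80
  {C}: scan cost=120, card=120
  {A}: scan cost=150, card=150
  {BC}: card=960; try (B,hash)→1360, (C,merge)→1680, (B,merge)→1720, (C,hash)→1840, (B,nl_idx)→1920, (C,nl)→9680 …(+1); best=1360 via (B,hash)
  {AB}: card=3000; try (B,hash)→1420, (A,merge)→2070, (B,merge)→2140, (A,hash)→2560, (A,nl_idx)→3720, (B,nl_idx)→4200 …(+2); best=1420 via (B,hash)
  {ABC}: card=36000; try (A,hash)→4720, (C,hash)→6100, (A,merge)→13270, (C,merge)→41380, (A,nl_idx)→45040, (A,nl)→145360 …(+1); best=4720 via (A,hash)

cost=4720; order=C,B,A; methods=hash,hash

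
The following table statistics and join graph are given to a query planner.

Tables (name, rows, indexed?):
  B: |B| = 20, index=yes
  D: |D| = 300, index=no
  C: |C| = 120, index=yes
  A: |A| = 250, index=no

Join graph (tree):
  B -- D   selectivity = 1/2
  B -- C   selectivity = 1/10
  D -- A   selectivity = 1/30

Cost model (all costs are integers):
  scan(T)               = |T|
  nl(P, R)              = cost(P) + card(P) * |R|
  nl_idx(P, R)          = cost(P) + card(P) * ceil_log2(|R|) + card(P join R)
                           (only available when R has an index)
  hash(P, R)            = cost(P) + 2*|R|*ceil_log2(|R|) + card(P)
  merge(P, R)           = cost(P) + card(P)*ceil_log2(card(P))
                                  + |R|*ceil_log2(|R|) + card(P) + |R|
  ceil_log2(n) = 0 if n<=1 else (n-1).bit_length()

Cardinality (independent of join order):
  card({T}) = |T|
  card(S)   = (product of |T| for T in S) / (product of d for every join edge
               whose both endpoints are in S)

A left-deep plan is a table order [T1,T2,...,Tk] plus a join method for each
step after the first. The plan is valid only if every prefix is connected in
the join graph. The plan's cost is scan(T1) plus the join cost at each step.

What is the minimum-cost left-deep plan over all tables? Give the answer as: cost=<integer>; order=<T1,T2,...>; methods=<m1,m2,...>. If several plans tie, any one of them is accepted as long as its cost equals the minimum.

cost=33980; order=D,A,B,C; methods=hash,hash,hash

Selinger DP (subsets sized 1..n):
  {B}: scan cost=20, card=20
  {D}: scan cost=300, card=300
  {C}: scan cost=120, card=120
  {A}: scan cost=250, card=250
  {BD}: card=3000; try (B,hash)→800, (D,merge)→3140, (B,merge)→3420, (B,nl_idx)→4800, (D,hash)→5440, (D,nl)→6020 …(+1); best=800 via (B,hash)
  {BC}: card=240; try (C,nl_idx)→400, (B,hash)→440, (B,nl_idx)→960, (C,merge)→1100, (B,merge)→1200, (C,hash)→1720 …(+2); best=400 via (C,nl_idx)
  {AD}: card=2500; try (A,hash)→4600, (D,merge)→5500, (A,merge)→5550, (D,hash)→5900, (D,nl)→75250, (A,nl)→75300; best=4600 via (A,hash)
  {BCD}: card=36000; try (C,hash)→5480, (D,merge)→5560, (D,hash)→6040, (C,merge)→40760, (C,nl_idx)→57800, (D,nl)→72400 …(+1); best=5480 via (C,hash)
  {ABD}: card=25000; try (B,hash)→7300, (A,hash)→7800, (B,merge)→37220, (A,merge)→42050, (B,nl_idx)→42100, (B,nl)→54600 …(+1); best=7300 via (B,hash)
  {ABCD}: card=300000; try (C,hash)→33980, (A,hash)→45480, (C,merge)→408260, (C,nl_idx)→482300, (A,merge)→619730, (C,nl)→3007300 …(+1); best=33980 via (C,hash)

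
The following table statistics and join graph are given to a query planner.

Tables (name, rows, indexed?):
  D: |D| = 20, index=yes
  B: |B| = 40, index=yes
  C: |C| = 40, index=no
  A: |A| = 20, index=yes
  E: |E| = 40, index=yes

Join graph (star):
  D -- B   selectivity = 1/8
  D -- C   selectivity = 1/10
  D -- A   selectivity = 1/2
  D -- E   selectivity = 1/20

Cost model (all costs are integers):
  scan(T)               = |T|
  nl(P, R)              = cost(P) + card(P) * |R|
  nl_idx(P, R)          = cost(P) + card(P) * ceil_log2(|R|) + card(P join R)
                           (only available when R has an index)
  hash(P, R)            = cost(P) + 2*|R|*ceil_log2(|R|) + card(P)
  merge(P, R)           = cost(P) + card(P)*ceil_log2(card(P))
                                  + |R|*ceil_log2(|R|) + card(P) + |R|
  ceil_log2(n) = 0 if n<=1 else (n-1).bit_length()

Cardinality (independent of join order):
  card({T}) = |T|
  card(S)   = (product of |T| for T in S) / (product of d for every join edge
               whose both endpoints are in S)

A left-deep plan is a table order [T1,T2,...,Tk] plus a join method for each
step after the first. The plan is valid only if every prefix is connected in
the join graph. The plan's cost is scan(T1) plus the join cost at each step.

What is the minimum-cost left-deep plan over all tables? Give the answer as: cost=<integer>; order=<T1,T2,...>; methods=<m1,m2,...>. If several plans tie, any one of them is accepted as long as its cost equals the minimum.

Selinger DP (subsets sized 1..n):
  {D}: scan cost=20, card=20
  {B}: scan cost=40, card=40
  {C}: scan cost=40, card=40
  {A}: scan cost=20, card=20
  {E}: scan cost=40, card=40
  {BD}: card=100; try (B,nl_idx)→240, (D,hash)→280, (D,nl_idx)→340, (B,merge)→420, (D,merge)→440, (B,hash)→520 …(+2); best=240 via (B,nl_idx)
  {CD}: card=80; try (D,hash)→280, (D,nl_idx)→320, (C,merge)→420, (D,merge)→440, (C,hash)→520, (C,nl)→820 …(+1); best=280 via (D,hash)
  {AD}: card=200; try (D,hash)→240, (A,hash)→240, (D,merge)→260, (A,merge)→260, (D,nl_idx)→320, (A,nl_idx)→320 …(+2); best=240 via (D,hash)
  {DE}: card=40; try (E,nl_idx)→180, (D,hash)→280, (D,nl_idx)→280, (E,merge)→420, (D,merge)→440, (E,hash)→520 …(+2); best=180 via (E,nl_idx)
  {BCD}: card=400; try (C,hash)→820, (B,hash)→840, (B,nl_idx)→1160, (B,merge)→1200, (C,merge)→1320, (B,nl)→3480 …(+1); best=820 via (C,hash)
  {ABD}: card=1000; try (A,hash)→540, (B,hash)→920, (A,merge)→1160, (A,nl_idx)→1740, (A,nl)→2240, (B,merge)→2320 …(+2); best=540 via (A,hash)
  {BDE}: card=200; try (B,nl_idx)→620, (B,hash)→700, (B,merge)→740, (E,hash)→820, (E,nl_idx)→1040, (E,merge)→1320 …(+2); best=620 via (B,nl_idx)
  {ACD}: card=800; try (A,hash)→560, (C,hash)→920, (A,merge)→1040, (A,nl_idx)→1480, (A,nl)→1880, (C,merge)→2320 …(+1); best=560 via (A,hash)
  {CDE}: card=160; try (C,hash)→700, (C,merge)→740, (E,hash)→840, (E,nl_idx)→920, (E,merge)→1200, (C,nl)→1780 …(+1); best=700 via (C,hash)
  {ADE}: card=400; try (A,hash)→420, (A,merge)→580, (A,nl_idx)→780, (E,hash)→920, (A,nl)→980, (E,nl_idx)→1840 …(+2); best=420 via (A,hash)
  {ABCD}: card=4000; try (A,hash)→1420, (B,hash)→1840, (C,hash)→2020, (A,merge)→4940, (A,nl_idx)→6820, (A,nl)→8820 …(+5); best=1420 via (A,hash)
  {BCDE}: card=800; try (C,hash)→1300, (B,hash)→1340, (E,hash)→1700, (B,merge)→2420, (B,nl_idx)→2460, (C,merge)→2700 …(+5); best=1300 via (C,hash)
  {ABDE}: card=2000; try (A,hash)→1020, (B,hash)→1300, (E,hash)→2020, (A,merge)→2540, (A,nl_idx)→3620, (A,nl)→4620 …(+6); best=1020 via (A,hash)
  {ACDE}: card=1600; try (A,hash)→1060, (C,hash)→1300, (E,hash)→1840, (A,merge)→2260, (A,nl_idx)→3100, (A,nl)→3900 …(+5); best=1060 via (A,hash)
  {ABCDE}: card=8000; try (A,hash)→2300, (B,hash)→3140, (C,hash)→3500, (E,hash)→5900, (A,merge)→10220, (A,nl_idx)→13300 …(+9); best=2300 via (A,hash)

cost=2300; order=D,E,B,C,A; methods=nl_idx,nl_idx,hash,hash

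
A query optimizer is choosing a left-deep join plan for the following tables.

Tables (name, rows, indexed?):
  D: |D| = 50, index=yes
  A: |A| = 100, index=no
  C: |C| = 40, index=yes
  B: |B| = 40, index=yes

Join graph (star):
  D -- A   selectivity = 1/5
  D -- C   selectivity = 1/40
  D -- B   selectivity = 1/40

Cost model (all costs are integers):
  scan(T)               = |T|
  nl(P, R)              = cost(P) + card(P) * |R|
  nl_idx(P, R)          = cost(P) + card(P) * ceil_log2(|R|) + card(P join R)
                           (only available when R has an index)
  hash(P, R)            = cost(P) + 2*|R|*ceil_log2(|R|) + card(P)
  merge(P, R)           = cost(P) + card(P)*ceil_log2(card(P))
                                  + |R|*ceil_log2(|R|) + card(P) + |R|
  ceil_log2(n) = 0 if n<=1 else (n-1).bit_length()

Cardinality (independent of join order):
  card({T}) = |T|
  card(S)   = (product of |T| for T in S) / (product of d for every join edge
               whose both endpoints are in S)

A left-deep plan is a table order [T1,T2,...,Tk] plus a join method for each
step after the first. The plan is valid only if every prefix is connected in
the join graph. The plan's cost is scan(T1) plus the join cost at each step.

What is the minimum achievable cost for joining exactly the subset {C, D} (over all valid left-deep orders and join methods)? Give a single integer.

Selinger DP over subsets of {C,D}:
  {D}: scan cost=50, card=50
  {C}: scan cost=40, card=40
  {CD}: card=50; try (D,nl_idx)→330, (C,nl_idx)→400, (C,hash)→580, (D,merge)→670, (D,hash)→680, (C,merge)→680 …(+2); best=330 via (D,nl_idx)

330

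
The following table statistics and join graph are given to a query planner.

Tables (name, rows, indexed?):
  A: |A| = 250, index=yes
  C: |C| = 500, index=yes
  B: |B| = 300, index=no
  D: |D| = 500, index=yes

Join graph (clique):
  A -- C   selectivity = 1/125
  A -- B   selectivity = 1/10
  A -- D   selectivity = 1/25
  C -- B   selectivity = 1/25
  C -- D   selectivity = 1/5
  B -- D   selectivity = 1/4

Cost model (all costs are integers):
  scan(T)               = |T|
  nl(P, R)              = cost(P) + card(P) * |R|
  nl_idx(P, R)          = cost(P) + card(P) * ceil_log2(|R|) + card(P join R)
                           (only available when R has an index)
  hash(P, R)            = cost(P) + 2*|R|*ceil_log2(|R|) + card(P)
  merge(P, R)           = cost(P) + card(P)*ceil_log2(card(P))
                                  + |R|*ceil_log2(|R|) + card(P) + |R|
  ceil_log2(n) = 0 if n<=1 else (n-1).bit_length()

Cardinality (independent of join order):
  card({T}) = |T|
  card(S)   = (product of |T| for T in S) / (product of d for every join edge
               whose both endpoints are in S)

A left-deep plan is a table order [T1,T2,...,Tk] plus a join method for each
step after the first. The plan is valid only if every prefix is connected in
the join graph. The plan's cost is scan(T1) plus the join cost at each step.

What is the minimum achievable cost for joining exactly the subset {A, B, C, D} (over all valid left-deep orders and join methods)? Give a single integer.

20100

Selinger DP over subsets of {A,B,C,D}:
  {A}: scan cost=250, card=250
  {C}: scan cost=500, card=500
  {B}: scan cost=300, card=300
  {D}: scan cost=500, card=500
  {AC}: card=1000; try (C,nl_idx)→3500, (A,hash)→5000, (A,nl_idx)→5500, (C,merge)→7500, (A,merge)→7750, (C,hash)→9500 …(+2); best=3500 via (C,nl_idx)
  {AB}: card=7500; try (A,hash)→4600, (B,merge)→5500, (A,merge)→5550, (B,hash)→5900, (A,nl_idx)→10200, (B,nl)→75250 …(+1); best=4600 via (A,hash)
  {AD}: card=5000; try (A,hash)→5000, (D,merge)→7500, (D,nl_idx)→7500, (A,merge)→7750, (D,hash)→9500, (A,nl_idx)→9500 …(+2); best=5000 via (A,hash)
  {BC}: card=6000; try (B,hash)→6400, (C,merge)→8300, (B,merge)→8500, (C,nl_idx)→9000, (C,hash)→9600, (C,nl)→150300 …(+1); best=6400 via (B,hash)
  {CD}: card=50000; try (D,hash)→10000, (C,hash)→10000, (D,merge)→10500, (C,merge)→10500, (D,nl_idx)→55000, (C,nl_idx)→55000 …(+2); best=10000 via (D,hash)
  {BD}: card=37500; try (B,hash)→6400, (D,merge)→8300, (B,merge)→8500, (D,hash)→9600, (D,nl_idx)→40500, (D,nl)→150300 …(+1); best=6400 via (B,hash)
  {ABC}: card=1200; try (B,hash)→9900, (A,hash)→16400, (B,merge)→17500, (C,hash)→21100, (A,nl_idx)→55600, (C,nl_idx)→73300 …(+5); best=9900 via (B,hash)
  {ACD}: card=4000; try (D,hash)→13500, (D,nl_idx)→16500, (C,hash)→19000, (D,merge)→19500, (C,nl_idx)→54000, (A,hash)→64000 …(+6); best=13500 via (D,hash)
  {ABD}: card=37500; try (B,hash)→15400, (D,hash)→21100, (A,hash)→47900, (B,merge)→78000, (D,nl_idx)→109600, (D,merge)→114600 …(+5); best=15400 via (B,hash)
  {BCD}: card=150000; try (D,hash)→21400, (C,hash)→52900, (B,hash)→65400, (D,merge)→95400, (D,nl_idx)→210400, (C,nl_idx)→493900 …(+5); best=21400 via (D,hash)
  {ABCD}: card=1200; try (D,hash)→20100, (D,nl_idx)→21900, (B,hash)→22900, (D,merge)→29300, (C,hash)→61900, (B,merge)→68500 …(+9); best=20100 via (D,hash)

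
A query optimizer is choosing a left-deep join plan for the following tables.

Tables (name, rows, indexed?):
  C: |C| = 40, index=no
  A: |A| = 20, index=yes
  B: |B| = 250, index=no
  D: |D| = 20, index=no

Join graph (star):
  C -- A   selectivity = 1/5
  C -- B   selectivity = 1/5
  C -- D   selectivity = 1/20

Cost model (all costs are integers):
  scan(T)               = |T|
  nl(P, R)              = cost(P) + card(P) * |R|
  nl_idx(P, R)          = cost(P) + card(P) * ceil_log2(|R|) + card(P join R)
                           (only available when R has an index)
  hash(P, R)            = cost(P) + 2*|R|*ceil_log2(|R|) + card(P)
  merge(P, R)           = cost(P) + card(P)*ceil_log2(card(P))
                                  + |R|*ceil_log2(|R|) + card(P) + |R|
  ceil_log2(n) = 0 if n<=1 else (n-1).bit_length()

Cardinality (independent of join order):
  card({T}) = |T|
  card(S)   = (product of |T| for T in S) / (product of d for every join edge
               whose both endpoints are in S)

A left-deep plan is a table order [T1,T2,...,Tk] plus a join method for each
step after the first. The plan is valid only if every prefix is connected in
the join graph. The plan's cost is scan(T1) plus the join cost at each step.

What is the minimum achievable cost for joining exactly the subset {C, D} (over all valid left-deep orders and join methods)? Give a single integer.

Selinger DP over subsets of {C,D}:
  {C}: scan cost=40, card=40
  {D}: scan cost=20, card=20
  {CD}: card=40; try (D,hash)→280, (C,merge)→420, (D,merge)→440, (C,hash)→520, (C,nl)→820, (D,nl)→840; best=280 via (D,hash)

280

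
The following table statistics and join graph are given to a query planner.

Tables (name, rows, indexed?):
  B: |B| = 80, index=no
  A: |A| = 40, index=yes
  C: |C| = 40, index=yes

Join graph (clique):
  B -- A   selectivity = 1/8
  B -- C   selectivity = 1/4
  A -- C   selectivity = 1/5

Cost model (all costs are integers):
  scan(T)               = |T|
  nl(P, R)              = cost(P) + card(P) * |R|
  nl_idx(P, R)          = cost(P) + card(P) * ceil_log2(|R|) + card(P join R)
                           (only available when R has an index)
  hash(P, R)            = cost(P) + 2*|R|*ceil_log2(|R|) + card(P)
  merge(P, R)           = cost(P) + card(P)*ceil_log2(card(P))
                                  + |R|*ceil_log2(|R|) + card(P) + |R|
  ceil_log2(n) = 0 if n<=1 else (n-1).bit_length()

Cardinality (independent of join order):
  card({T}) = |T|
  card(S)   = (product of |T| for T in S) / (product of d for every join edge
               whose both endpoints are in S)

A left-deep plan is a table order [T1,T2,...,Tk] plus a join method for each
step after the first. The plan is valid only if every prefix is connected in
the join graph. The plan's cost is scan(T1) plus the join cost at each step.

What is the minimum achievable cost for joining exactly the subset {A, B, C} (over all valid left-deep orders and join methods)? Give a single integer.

1520

Selinger DP over subsets of {A,B,C}:
  {B}: scan cost=80, card=80
  {A}: scan cost=40, card=40
  {C}: scan cost=40, card=40
  {AB}: card=400; try (A,hash)→640, (B,merge)→960, (A,nl_idx)→960, (A,merge)→1000, (B,hash)→1200, (B,nl)→3240 …(+1); best=640 via (A,hash)
  {BC}: card=800; try (C,hash)→640, (B,merge)→960, (C,merge)→1000, (B,hash)→1200, (C,nl_idx)→1360, (B,nl)→3240 …(+1); best=640 via (C,hash)
  {AC}: card=320; try (C,hash)→560, (A,hash)→560, (C,merge)→600, (C,nl_idx)→600, (A,merge)→600, (A,nl_idx)→600 …(+2); best=560 via (C,hash)
  {ABC}: card=800; try (C,hash)→1520, (A,hash)→1920, (B,hash)→2000, (C,nl_idx)→3840, (B,merge)→4400, (C,merge)→4920 …(+5); best=1520 via (C,hash)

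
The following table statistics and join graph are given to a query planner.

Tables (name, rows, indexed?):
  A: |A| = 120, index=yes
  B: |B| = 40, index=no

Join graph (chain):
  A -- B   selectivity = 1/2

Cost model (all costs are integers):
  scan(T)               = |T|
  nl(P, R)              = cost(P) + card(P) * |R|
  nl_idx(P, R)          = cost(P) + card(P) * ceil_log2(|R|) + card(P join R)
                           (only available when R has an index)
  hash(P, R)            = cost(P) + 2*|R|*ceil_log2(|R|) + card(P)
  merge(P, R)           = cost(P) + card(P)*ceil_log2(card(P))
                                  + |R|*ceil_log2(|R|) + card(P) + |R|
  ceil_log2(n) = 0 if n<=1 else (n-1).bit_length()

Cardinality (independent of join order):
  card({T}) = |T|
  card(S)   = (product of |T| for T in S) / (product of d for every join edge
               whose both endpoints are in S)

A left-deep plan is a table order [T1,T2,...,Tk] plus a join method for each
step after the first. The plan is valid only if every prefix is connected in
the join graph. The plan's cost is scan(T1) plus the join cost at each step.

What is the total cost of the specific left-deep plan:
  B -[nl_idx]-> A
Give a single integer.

step 1: scan B: cost=40, card=40
step 2: join A via nl_idx
    card(P join A) = 40*120/(2) = 2400
    cost = 40 + 40*7 + 2400 = 2720

2720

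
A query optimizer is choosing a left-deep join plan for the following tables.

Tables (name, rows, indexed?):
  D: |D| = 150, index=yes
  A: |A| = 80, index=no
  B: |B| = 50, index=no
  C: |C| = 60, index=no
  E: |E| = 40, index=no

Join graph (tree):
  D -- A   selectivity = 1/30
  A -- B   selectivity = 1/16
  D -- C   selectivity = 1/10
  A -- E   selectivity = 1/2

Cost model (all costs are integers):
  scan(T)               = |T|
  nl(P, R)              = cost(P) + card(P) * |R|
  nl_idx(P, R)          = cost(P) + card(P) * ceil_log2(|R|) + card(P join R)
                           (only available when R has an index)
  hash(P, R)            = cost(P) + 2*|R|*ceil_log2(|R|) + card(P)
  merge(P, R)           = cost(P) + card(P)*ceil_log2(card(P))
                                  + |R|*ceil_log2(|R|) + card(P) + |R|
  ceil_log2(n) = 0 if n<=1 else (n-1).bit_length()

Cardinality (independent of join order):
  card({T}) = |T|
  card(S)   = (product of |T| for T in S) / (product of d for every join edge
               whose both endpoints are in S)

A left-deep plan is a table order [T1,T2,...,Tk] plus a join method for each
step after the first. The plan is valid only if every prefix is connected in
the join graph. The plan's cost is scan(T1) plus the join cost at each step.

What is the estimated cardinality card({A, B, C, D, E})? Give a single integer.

Tables in S: A(80), B(50), C(60), D(150), E(40)
Edges inside S: D-A(d=30), A-B(d=16), D-C(d=10), A-E(d=2)
numerator = 80 * 50 * 60 * 150 * 40 = 1440000000
denominator = 30 * 16 * 10 * 2 = 9600
card(S) = 1440000000 / 9600 = 150000

150000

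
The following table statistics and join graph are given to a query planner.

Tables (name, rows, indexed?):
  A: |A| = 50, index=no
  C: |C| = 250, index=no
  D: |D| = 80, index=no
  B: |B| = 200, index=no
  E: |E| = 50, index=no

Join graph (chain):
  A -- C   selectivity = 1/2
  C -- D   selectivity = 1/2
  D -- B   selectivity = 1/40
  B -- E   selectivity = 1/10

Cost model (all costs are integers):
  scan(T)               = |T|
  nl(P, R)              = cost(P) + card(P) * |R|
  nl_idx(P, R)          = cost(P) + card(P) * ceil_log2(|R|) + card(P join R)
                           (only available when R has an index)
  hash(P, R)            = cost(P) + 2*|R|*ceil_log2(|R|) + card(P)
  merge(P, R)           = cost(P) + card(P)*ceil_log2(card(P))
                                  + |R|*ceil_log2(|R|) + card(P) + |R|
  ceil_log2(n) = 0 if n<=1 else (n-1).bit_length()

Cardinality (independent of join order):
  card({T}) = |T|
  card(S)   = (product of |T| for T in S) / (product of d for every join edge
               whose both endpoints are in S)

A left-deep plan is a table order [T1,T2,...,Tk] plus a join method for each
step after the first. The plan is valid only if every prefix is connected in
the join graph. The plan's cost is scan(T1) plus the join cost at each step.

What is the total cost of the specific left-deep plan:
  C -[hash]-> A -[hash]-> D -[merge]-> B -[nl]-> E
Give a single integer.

67260270

step 1: scan C: cost=250, card=250
step 2: join A via hash
    card(P join A) = 250*50/(2) = 6250
    cost = 250 + 2*50*6 + 250 = 1100
step 3: join D via hash
    card(P join D) = 6250*80/(2) = 250000
    cost = 1100 + 2*80*7 + 6250 = 8470
step 4: join B via merge
    card(P join B) = 250000*200/(40) = 1250000
    cost = 8470 + 250000*18 + 200*8 + 250000 + 200 = 4760270
step 5: join E via nl
    card(P join E) = 1250000*50/(10) = 6250000
    cost = 4760270 + 1250000*50 = 67260270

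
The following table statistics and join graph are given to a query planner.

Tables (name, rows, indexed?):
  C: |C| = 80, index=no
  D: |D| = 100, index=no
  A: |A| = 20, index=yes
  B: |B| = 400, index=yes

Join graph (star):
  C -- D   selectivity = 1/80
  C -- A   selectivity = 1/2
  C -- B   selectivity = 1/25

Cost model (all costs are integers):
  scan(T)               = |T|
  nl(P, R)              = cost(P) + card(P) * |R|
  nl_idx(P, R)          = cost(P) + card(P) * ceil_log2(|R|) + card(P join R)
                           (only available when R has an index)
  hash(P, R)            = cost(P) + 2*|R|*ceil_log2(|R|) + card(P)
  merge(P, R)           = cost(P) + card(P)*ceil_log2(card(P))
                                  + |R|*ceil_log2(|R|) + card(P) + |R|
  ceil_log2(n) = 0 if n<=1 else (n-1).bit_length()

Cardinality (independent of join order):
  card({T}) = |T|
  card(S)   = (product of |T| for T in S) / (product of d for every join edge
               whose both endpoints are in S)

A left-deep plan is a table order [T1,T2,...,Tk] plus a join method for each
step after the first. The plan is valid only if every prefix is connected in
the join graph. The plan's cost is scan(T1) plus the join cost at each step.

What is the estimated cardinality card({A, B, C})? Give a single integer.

Tables in S: A(20), B(400), C(80)
Edges inside S: C-A(d=2), C-B(d=25)
numerator = 20 * 400 * 80 = 640000
denominator = 2 * 25 = 50
card(S) = 640000 / 50 = 12800

12800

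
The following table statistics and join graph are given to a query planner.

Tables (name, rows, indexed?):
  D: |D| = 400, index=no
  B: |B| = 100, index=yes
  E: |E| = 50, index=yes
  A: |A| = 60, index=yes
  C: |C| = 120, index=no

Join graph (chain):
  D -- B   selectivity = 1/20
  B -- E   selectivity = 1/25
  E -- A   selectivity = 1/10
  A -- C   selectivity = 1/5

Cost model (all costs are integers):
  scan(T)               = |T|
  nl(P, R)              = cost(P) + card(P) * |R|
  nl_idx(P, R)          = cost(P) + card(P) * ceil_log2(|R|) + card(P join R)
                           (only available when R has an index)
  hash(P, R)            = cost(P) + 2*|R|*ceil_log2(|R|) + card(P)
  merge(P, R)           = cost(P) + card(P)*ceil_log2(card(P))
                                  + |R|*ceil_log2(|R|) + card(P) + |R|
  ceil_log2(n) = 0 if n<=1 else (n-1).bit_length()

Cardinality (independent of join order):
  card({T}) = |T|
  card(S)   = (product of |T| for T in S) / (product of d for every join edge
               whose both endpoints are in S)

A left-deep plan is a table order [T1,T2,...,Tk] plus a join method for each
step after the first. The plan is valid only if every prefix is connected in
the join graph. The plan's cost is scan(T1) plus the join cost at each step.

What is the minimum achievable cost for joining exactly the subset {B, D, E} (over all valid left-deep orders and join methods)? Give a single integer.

4800

Selinger DP over subsets of {B,D,E}:
  {D}: scan cost=400, card=400
  {B}: scan cost=100, card=100
  {E}: scan cost=50, card=50
  {BD}: card=2000; try (B,hash)→2200, (D,merge)→4900, (B,merge)→5200, (B,nl_idx)→5200, (D,hash)→7400, (D,nl)→40100 …(+1); best=2200 via (B,hash)
  {BE}: card=200; try (B,nl_idx)→600, (E,hash)→800, (E,nl_idx)→900, (B,merge)→1200, (E,merge)→1250, (B,hash)→1500 …(+2); best=600 via (B,nl_idx)
  {BDE}: card=4000; try (E,hash)→4800, (D,merge)→6400, (D,hash)→8000, (E,nl_idx)→18200, (E,merge)→26550, (D,nl)→80600 …(+1); best=4800 via (E,hash)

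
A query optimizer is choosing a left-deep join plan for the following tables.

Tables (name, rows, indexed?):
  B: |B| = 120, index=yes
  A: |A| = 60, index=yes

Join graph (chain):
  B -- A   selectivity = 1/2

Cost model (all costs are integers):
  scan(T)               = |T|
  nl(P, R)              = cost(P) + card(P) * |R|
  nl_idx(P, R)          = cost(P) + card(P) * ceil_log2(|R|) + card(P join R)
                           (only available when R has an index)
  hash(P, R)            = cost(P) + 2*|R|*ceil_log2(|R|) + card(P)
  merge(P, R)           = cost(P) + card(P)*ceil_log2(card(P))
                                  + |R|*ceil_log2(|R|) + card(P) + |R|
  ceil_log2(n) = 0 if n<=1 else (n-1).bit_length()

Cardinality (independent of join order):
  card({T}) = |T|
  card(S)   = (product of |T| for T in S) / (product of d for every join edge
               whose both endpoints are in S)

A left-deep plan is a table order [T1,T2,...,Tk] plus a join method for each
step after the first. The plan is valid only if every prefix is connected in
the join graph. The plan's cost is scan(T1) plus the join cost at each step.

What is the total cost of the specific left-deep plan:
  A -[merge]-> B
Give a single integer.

1440

step 1: scan A: cost=60, card=60
step 2: join B via merge
    card(P join B) = 60*120/(2) = 3600
    cost = 60 + 60*6 + 120*7 + 60 + 120 = 1440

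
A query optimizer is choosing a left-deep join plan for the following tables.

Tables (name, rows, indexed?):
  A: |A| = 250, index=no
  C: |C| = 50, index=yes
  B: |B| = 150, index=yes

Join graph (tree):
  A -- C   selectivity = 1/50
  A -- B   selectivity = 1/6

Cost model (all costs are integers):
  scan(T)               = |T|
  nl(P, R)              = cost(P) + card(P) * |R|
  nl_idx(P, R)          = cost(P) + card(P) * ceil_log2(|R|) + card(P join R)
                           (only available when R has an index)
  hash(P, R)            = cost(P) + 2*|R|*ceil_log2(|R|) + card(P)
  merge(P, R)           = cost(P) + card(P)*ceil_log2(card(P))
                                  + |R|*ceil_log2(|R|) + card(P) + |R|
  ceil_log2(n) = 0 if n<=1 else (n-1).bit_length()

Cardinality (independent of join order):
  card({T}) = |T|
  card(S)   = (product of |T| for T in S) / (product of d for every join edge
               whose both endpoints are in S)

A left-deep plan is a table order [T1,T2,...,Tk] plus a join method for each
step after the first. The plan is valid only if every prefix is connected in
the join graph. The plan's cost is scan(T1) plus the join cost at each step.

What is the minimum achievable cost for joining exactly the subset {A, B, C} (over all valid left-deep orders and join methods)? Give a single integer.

Selinger DP over subsets of {A,B,C}:
  {A}: scan cost=250, card=250
  {C}: scan cost=50, card=50
  {B}: scan cost=150, card=150
  {AC}: card=250; try (C,hash)→1100, (C,nl_idx)→2000, (A,merge)→2650, (C,merge)→2850, (A,hash)→4100, (A,nl)→12550 …(+1); best=1100 via (C,hash)
  {AB}: card=6250; try (B,hash)→2900, (A,merge)→3750, (B,merge)→3850, (A,hash)→4300, (B,nl_idx)→8500, (A,nl)→37650 …(+1); best=2900 via (B,hash)
  {ABC}: card=6250; try (B,hash)→3750, (B,merge)→4700, (B,nl_idx)→9350, (C,hash)→9750, (B,nl)→38600, (C,nl_idx)→46650 …(+2); best=3750 via (B,hash)

3750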